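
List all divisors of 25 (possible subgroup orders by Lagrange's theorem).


Lagrange's theorem: |H| divides |G|
|G| = 25
Divisors of 25: 1, 5, 25

Possible subgroup orders: {1, 5, 25}


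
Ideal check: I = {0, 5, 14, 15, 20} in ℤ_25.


Check ideal conditions for I = {0, 5, 14, 15, 20} in ℤ_25:
(1) I is an additive subgroup? No
(2) For r ∈ ℤ_25 and a ∈ I: r·a ∈ I? No  [counterexample: r=2, a=5, r·a mod 25 = 10 ∉ I]

No, I is not an ideal of ℤ_25


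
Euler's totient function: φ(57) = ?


Factor n: 57 = 3 × 19
φ(n) = n · ∏(1 - 1/p) over distinct primes p | n
φ(57) = 57 · (1 - 1/3) · (1 - 1/19) = 36

φ(57) = 36


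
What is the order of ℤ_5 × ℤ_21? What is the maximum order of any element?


|ℤ_5 × ℤ_21| = 5 × 21 = 105
Max element order = lcm(5,21) = 105
Cyclic? Yes (gcd=1)

|ℤ_5×ℤ_21| = 105, max element order = 105


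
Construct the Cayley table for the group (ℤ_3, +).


Elements: {0, 1, 2}
Operation: addition mod 3
Entry (a, b) = (a + b) mod 3

Cayley table:
  | 0 | 1 | 2
0 | 0 | 1 | 2
1 | 1 | 2 | 0
2 | 2 | 0 | 1


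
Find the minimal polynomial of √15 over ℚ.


√15 satisfies x² - 15 = 0, irreducible over ℚ since 15 is squarefree

Minimal polynomial: x² - 15


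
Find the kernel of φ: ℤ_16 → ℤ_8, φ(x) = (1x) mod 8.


Kernel = preimage of identity
ker(φ) = {x ∈ ℤ_16 : 1x ≡ 0 (mod 8)}. Since 8 | 16, φ is well-defined. The kernel is the cyclic subgroup ⟨8⟩ of ℤ_16 (order 2), i.e. {0, 8}

ker(φ) = {0, 8}


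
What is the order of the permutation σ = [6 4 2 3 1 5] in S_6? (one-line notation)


Cycle decomposition: (1 6 5) (2 4 3)
Cycle lengths: 3, 3
Order = lcm(3, 3) = 3

ord(σ) = 3


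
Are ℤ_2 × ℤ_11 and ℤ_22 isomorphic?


Comparing ℤ_2 × ℤ_11 and ℤ_22:
gcd(2,11) = 1, so ℤ_2 × ℤ_11 ≅ ℤ_22 (CRT)

Yes, ℤ_2 × ℤ_11 ≅ ℤ_22


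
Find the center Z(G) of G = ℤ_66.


Z(G) = {g ∈ G | gx = xg for all x ∈ G}
ℤ_66 is abelian, so Z(G) = G

Z(ℤ_66) = ℤ_66


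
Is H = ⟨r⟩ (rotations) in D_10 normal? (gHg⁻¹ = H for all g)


H = ⟨r⟩ (rotations) in D_10
The rotation subgroup ⟨r⟩ has index 2 in D_10, so it is normal

Yes, normal subgroup


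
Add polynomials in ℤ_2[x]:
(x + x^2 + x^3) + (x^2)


Add coefficients mod 2:
x^0: 0 + 0 = 0 (mod 2)
x^1: 1 + 0 = 1 (mod 2)
x^2: 1 + 1 = 0 (mod 2)
x^3: 1 + 0 = 1 (mod 2)
Result: x + x^3

f + g = x + x^3


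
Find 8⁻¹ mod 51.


Use the extended Euclidean algorithm to write 1 = 8·s + 51·t; then s mod 51 is the inverse.
Euclidean algorithm:
  8 = 0·51 + 8
  51 = 6·8 + 3
  8 = 2·3 + 2
  3 = 1·2 + 1
  2 = 2·1 + 0
gcd(8,51) = 1
Back-substitution gives: 8·(-19) + 51·(3) = 1
So 8⁻¹ ≡ -19 ≡ 32 (mod 51)
Check: 8 × 32 = 256 ≡ 1 (mod 51) ✓

8⁻¹ ≡ 32 (mod 51)


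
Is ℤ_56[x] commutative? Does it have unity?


ℤ_56 has zero divisors (2·28 ≡ 0), and these lift to constant zero divisors in ℤ_56[x]; so not an integral domain
Commutative: Yes
Integral domain: No
Has unity: Yes

ℤ_56[x]: Commutative=Yes, Unity=Yes


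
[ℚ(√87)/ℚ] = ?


√87 has minimal polynomial x² - 87 (irreducible over ℚ since 87 is squarefree)

[ℚ(√87)/ℚ] = 2


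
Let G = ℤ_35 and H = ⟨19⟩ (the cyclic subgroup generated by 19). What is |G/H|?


|⟨19⟩| = n / gcd(19, 35) = 35 / 1 = 35
H is normal (ℤ_35 is abelian).
|G/H| = |G| / |H| = 35 / 35 = 1

|G/H| = 1


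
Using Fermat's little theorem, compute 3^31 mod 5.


Fermat's little theorem: if p is prime and gcd(a,p)=1, then a^(p-1) ≡ 1 (mod p)
p = 5 is prime, gcd(3,5) = 1
Reduce exponent: 31 mod 4 = 3
So 3^31 ≡ 3^3 (mod 5)
3^3 mod 5 = 2

3^31 ≡ 2 (mod 5)


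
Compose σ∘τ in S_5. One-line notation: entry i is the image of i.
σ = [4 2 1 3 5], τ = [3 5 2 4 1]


σ∘τ: apply τ first, then σ
1 →τ 3 →σ 1
2 →τ 5 →σ 5
3 →τ 2 →σ 2
4 →τ 4 →σ 3
5 →τ 1 →σ 4

σ∘τ = [1 5 2 3 4]


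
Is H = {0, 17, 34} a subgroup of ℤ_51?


Subgroup test for H = {0, 17, 34} in (ℤ_51, +):
(1) 0 ∈ H? Yes
(2) Closure: for all a,b ∈ H, (a+b) mod 51 ∈ H? Yes
(3) Inverses: for all a ∈ H, -a mod 51 ∈ H? Yes

Yes, H is a subgroup of ℤ_51


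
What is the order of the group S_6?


|S_n| = n! (number of permutations of n symbols)
|S_6| = 6! = 720

|S_6| = 720


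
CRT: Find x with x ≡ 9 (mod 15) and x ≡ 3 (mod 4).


m₁ = 15, m₂ = 4, gcd = 1, so CRT applies. M = m₁·m₂ = 60
Let M₁ = M/m₁ = 4, M₂ = M/m₂ = 15
Find y₁ ≡ M₁⁻¹ (mod m₁): 4⁻¹ ≡ 4 (mod 15)
Find y₂ ≡ M₂⁻¹ (mod m₂): 15⁻¹ ≡ 3 (mod 4)
x = a₁·M₁·y₁ + a₂·M₂·y₂ = 9·4·4 + 3·15·3 = 279
Reduce mod 60: x ≡ 39
Check: 39 mod 15 = 9 ✓, 39 mod 4 = 3 ✓

x ≡ 39 (mod 60)


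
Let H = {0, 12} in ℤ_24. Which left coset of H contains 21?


21 + H = {21 + h (mod 24) : h ∈ H}
21+0=21, 21+12=9
21 + H = {9, 21} = 9 + H

21 + H = {9, 21}


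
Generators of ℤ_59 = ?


g generates ℤ_n iff gcd(g,n) = 1
Prime factors of 59: 59
Generators are g ∈ {1,...,58} not divisible by any of these primes.
Generators: {1, 2, 3, 4, 5, 6, 7, 8, 9, 10, 11, 12, 13, 14, 15, 16, 17, 18, 19, 20, 21, 22, 23, 24, 25, 26, 27, 28, 29, 30, 31, 32, 33, 34, 35, 36, 37, 38, 39, 40, 41, 42, 43, 44, 45, 46, 47, 48, 49, 50, 51, 52, 53, 54, 55, 56, 57, 58}
Number of generators = φ(59) = 58

Generators of ℤ_59 = {1, 2, 3, 4, 5, 6, 7, 8, 9, 10, 11, 12, 13, 14, 15, 16, 17, 18, 19, 20, 21, 22, 23, 24, 25, 26, 27, 28, 29, 30, 31, 32, 33, 34, 35, 36, 37, 38, 39, 40, 41, 42, 43, 44, 45, 46, 47, 48, 49, 50, 51, 52, 53, 54, 55, 56, 57, 58}


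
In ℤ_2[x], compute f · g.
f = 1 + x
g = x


Expand and collect like terms; reduce coefficients mod 2:
x^0: 1·0 = 0 ≡ 0 (mod 2)
x^1: 1·1 + 1·0 = 1 ≡ 1 (mod 2)
x^2: 1·1 = 1 ≡ 1 (mod 2)
Result: x + x^2

f · g = x + x^2


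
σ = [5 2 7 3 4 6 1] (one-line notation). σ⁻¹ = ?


To find σ⁻¹, swap domain and range:
σ(1) = 5 → σ⁻¹(5) = 1
σ(2) = 2 → σ⁻¹(2) = 2
σ(3) = 7 → σ⁻¹(7) = 3
σ(4) = 3 → σ⁻¹(3) = 4
σ(5) = 4 → σ⁻¹(4) = 5
σ(6) = 6 → σ⁻¹(6) = 6
σ(7) = 1 → σ⁻¹(1) = 7

σ⁻¹ = [7 2 4 5 1 6 3]


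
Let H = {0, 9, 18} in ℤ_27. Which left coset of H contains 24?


24 + H = {24 + h (mod 27) : h ∈ H}
24+0=24, 24+9=6, 24+18=15
24 + H = {6, 15, 24} = 6 + H

24 + H = {6, 15, 24}


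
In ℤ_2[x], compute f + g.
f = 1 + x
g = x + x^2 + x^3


Add coefficients mod 2:
x^0: 1 + 0 = 1 (mod 2)
x^1: 1 + 1 = 0 (mod 2)
x^2: 0 + 1 = 1 (mod 2)
x^3: 0 + 1 = 1 (mod 2)
Result: 1 + x^2 + x^3

f + g = 1 + x^2 + x^3


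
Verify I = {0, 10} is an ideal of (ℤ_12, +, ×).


Check ideal conditions for I = {0, 10} in ℤ_12:
(1) I is an additive subgroup? No
(2) For r ∈ ℤ_12 and a ∈ I: r·a ∈ I? No  [counterexample: r=2, a=10, r·a mod 12 = 8 ∉ I]

No, I is not an ideal of ℤ_12


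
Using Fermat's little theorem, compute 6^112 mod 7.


Fermat's little theorem: if p is prime and gcd(a,p)=1, then a^(p-1) ≡ 1 (mod p)
p = 7 is prime, gcd(6,7) = 1
Reduce exponent: 112 mod 6 = 4
So 6^112 ≡ 6^4 (mod 7)
6^4 mod 7 = 1

6^112 ≡ 1 (mod 7)


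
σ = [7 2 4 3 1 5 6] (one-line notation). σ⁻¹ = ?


To find σ⁻¹, swap domain and range:
σ(1) = 7 → σ⁻¹(7) = 1
σ(2) = 2 → σ⁻¹(2) = 2
σ(3) = 4 → σ⁻¹(4) = 3
σ(4) = 3 → σ⁻¹(3) = 4
σ(5) = 1 → σ⁻¹(1) = 5
σ(6) = 5 → σ⁻¹(5) = 6
σ(7) = 6 → σ⁻¹(6) = 7

σ⁻¹ = [5 2 4 3 6 7 1]


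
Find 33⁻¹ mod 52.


Use the extended Euclidean algorithm to write 1 = 33·s + 52·t; then s mod 52 is the inverse.
Euclidean algorithm:
  33 = 0·52 + 33
  52 = 1·33 + 19
  33 = 1·19 + 14
  19 = 1·14 + 5
  14 = 2·5 + 4
  5 = 1·4 + 1
  4 = 4·1 + 0
gcd(33,52) = 1
Back-substitution gives: 33·(-11) + 52·(7) = 1
So 33⁻¹ ≡ -11 ≡ 41 (mod 52)
Check: 33 × 41 = 1353 ≡ 1 (mod 52) ✓

33⁻¹ ≡ 41 (mod 52)


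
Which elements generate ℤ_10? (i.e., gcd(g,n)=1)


g generates ℤ_n iff gcd(g,n) = 1
Checking each g ∈ {1,...,9}:
gcd(1,10) = 1
gcd(2,10) = 2
gcd(3,10) = 1
gcd(4,10) = 2
gcd(5,10) = 5
gcd(6,10) = 2
gcd(7,10) = 1
gcd(8,10) = 2
gcd(9,10) = 1
Generators: {1, 3, 7, 9}
Number of generators = φ(10) = 4

Generators of ℤ_10 = {1, 3, 7, 9}


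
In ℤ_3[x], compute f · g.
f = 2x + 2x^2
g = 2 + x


Expand and collect like terms; reduce coefficients mod 3:
x^0: 0·2 = 0 ≡ 0 (mod 3)
x^1: 0·1 + 2·2 = 4 ≡ 1 (mod 3)
x^2: 2·1 + 2·2 = 6 ≡ 0 (mod 3)
x^3: 2·1 = 2 ≡ 2 (mod 3)
Result: x + 2x^3

f · g = x + 2x^3


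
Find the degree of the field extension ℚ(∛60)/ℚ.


∛60 has minimal polynomial x³ - 60 (irreducible over ℚ since 60 is not a perfect cube)

[ℚ(∛60)/ℚ] = 3


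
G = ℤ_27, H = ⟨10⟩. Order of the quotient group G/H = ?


|⟨10⟩| = n / gcd(10, 27) = 27 / 1 = 27
H is normal (ℤ_27 is abelian).
|G/H| = |G| / |H| = 27 / 27 = 1

|G/H| = 1


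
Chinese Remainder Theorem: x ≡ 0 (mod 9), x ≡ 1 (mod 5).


m₁ = 9, m₂ = 5, gcd = 1, so CRT applies. M = m₁·m₂ = 45
Let M₁ = M/m₁ = 5, M₂ = M/m₂ = 9
Find y₁ ≡ M₁⁻¹ (mod m₁): 5⁻¹ ≡ 2 (mod 9)
Find y₂ ≡ M₂⁻¹ (mod m₂): 9⁻¹ ≡ 4 (mod 5)
x = a₁·M₁·y₁ + a₂·M₂·y₂ = 0·5·2 + 1·9·4 = 36
Reduce mod 45: x ≡ 36
Check: 36 mod 9 = 0 ✓, 36 mod 5 = 1 ✓

x ≡ 36 (mod 45)


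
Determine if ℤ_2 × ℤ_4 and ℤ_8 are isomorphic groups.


Comparing ℤ_2 × ℤ_4 and ℤ_8:
gcd(2,4) = 2 ≠ 1. Max element order in ℤ_2×ℤ_4 is lcm(2,4) = 4 < 8, so it has no element of order 8

No, ℤ_2 × ℤ_4 ≇ ℤ_8


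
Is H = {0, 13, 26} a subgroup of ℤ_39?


Subgroup test for H = {0, 13, 26} in (ℤ_39, +):
(1) 0 ∈ H? Yes
(2) Closure: for all a,b ∈ H, (a+b) mod 39 ∈ H? Yes
(3) Inverses: for all a ∈ H, -a mod 39 ∈ H? Yes

Yes, H is a subgroup of ℤ_39


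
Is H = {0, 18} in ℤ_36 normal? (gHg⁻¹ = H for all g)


H = {0, 18} in ℤ_36
ℤ_36 is abelian; every subgroup of an abelian group is normal

Yes, normal subgroup


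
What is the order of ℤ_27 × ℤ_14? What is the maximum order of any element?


|ℤ_27 × ℤ_14| = 27 × 14 = 378
Max element order = lcm(27,14) = 378
Cyclic? Yes (gcd=1)

|ℤ_27×ℤ_14| = 378, max element order = 378


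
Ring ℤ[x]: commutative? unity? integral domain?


Polynomial ring over ℤ (an integral domain) is a commutative integral domain with unity 1
Commutative: Yes
Integral domain: Yes
Has unity: Yes

ℤ[x]: Commutative=Yes, Unity=Yes


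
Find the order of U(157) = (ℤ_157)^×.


U(n) is the group of units mod n; |U(n)| = φ(n)
|U(157)| = φ(157) = 156

|U(157) = (ℤ_157)^×| = 156


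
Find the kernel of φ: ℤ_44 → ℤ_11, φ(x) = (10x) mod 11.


Kernel = preimage of identity
ker(φ) = {x ∈ ℤ_44 : 10x ≡ 0 (mod 11)}. Since 11 | 44, φ is well-defined. The kernel is the cyclic subgroup ⟨11⟩ of ℤ_44 (order 4), i.e. {0, 11, 22, 33}

ker(φ) = {0, 11, 22, 33}


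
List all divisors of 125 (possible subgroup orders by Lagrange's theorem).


Lagrange's theorem: |H| divides |G|
|G| = 125
Divisors of 125: 1, 5, 25, 125

Possible subgroup orders: {1, 5, 25, 125}


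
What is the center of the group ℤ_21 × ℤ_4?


Z(G) = {g ∈ G | gx = xg for all x ∈ G}
Direct product of abelian groups is abelian, so Z(G) = G

Z(ℤ_21 × ℤ_4) = ℤ_21 × ℤ_4


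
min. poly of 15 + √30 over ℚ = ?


Let α = 15 + √30. Then α - 15 = √30, so (α - 15)² = 30, giving α² - 30α + 195 = 0. Degree 2 and α ∉ ℚ, so this is the minimal polynomial.

Minimal polynomial: x² - 30x + 195


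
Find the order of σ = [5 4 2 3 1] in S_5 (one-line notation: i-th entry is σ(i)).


Cycle decomposition: (1 5) (2 4 3)
Cycle lengths: 2, 3
Order = lcm(2, 3) = 6

ord(σ) = 6


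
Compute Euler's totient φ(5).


φ(n) = count of k ∈ {1,...,n} with gcd(k,n)=1
Coprimes to 5: {1, 2, 3, 4}
Count: 4

φ(5) = 4


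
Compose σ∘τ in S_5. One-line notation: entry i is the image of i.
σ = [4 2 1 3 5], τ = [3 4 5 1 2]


σ∘τ: apply τ first, then σ
1 →τ 3 →σ 1
2 →τ 4 →σ 3
3 →τ 5 →σ 5
4 →τ 1 →σ 4
5 →τ 2 →σ 2

σ∘τ = [1 3 5 4 2]


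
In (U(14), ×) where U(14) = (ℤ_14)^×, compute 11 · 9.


Operation: multiplication mod 14
11 · 9 = (a × b) mod 14 with a = 11, b = 9

11 · 9 = 1


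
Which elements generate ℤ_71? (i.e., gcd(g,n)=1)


g generates ℤ_n iff gcd(g,n) = 1
Prime factors of 71: 71
Generators are g ∈ {1,...,70} not divisible by any of these primes.
Generators: {1, 2, 3, 4, 5, 6, 7, 8, 9, 10, 11, 12, 13, 14, 15, 16, 17, 18, 19, 20, 21, 22, 23, 24, 25, 26, 27, 28, 29, 30, 31, 32, 33, 34, 35, 36, 37, 38, 39, 40, 41, 42, 43, 44, 45, 46, 47, 48, 49, 50, 51, 52, 53, 54, 55, 56, 57, 58, 59, 60, 61, 62, 63, 64, 65, 66, 67, 68, 69, 70}
Number of generators = φ(71) = 70

Generators of ℤ_71 = {1, 2, 3, 4, 5, 6, 7, 8, 9, 10, 11, 12, 13, 14, 15, 16, 17, 18, 19, 20, 21, 22, 23, 24, 25, 26, 27, 28, 29, 30, 31, 32, 33, 34, 35, 36, 37, 38, 39, 40, 41, 42, 43, 44, 45, 46, 47, 48, 49, 50, 51, 52, 53, 54, 55, 56, 57, 58, 59, 60, 61, 62, 63, 64, 65, 66, 67, 68, 69, 70}


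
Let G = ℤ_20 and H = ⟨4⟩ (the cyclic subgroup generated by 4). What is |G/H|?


|⟨4⟩| = n / gcd(4, 20) = 20 / 4 = 5
H is normal (ℤ_20 is abelian).
|G/H| = |G| / |H| = 20 / 5 = 4

|G/H| = 4


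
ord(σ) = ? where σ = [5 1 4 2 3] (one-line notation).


Cycle decomposition: (1 5 3 4 2)
Cycle lengths: 5
Order = lcm(5) = 5

ord(σ) = 5


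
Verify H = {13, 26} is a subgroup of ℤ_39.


Subgroup test for H = {13, 26} in (ℤ_39, +):
(1) 0 ∈ H? No
(2) Closure: for all a,b ∈ H, (a+b) mod 39 ∈ H? No  [counterexample: 13 + 26 = 0 ∉ H]
(3) Inverses: for all a ∈ H, -a mod 39 ∈ H? Yes

No, H is not a subgroup of ℤ_39


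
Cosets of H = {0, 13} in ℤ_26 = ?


H = {0, 13}, |H| = 2
Number of cosets = |G|/|H| = 26/2 = 13
0 + H = {0, 13}
1 + H = {1, 14}
2 + H = {2, 15}
3 + H = {3, 16}
4 + H = {4, 17}
5 + H = {5, 18}
6 + H = {6, 19}
7 + H = {7, 20}
8 + H = {8, 21}
9 + H = {9, 22}
10 + H = {10, 23}
11 + H = {11, 24}
12 + H = {12, 25}

Cosets: 0+H={0,13}; 1+H={1,14}; 2+H={2,15}; 3+H={3,16}; 4+H={4,17}; 5+H={5,18}; 6+H={6,19}; 7+H={7,20}; 8+H={8,21}; 9+H={9,22}; 10+H={10,23}; 11+H={11,24}; 12+H={12,25}


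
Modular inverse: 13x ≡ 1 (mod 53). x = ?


Use the extended Euclidean algorithm to write 1 = 13·s + 53·t; then s mod 53 is the inverse.
Euclidean algorithm:
  13 = 0·53 + 13
  53 = 4·13 + 1
  13 = 13·1 + 0
gcd(13,53) = 1
Back-substitution gives: 13·(-4) + 53·(1) = 1
So 13⁻¹ ≡ -4 ≡ 49 (mod 53)
Check: 13 × 49 = 637 ≡ 1 (mod 53) ✓

13⁻¹ ≡ 49 (mod 53)


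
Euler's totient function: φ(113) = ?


Factor n: 113 = 113
φ(n) = n · ∏(1 - 1/p) over distinct primes p | n
φ(113) = 113 · (1 - 1/113) = 112

φ(113) = 112


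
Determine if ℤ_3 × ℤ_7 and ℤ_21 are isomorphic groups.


Comparing ℤ_3 × ℤ_7 and ℤ_21:
gcd(3,7) = 1, so ℤ_3 × ℤ_7 ≅ ℤ_21 (CRT)

Yes, ℤ_3 × ℤ_7 ≅ ℤ_21


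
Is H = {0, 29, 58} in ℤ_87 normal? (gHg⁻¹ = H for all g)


H = {0, 29, 58} in ℤ_87
ℤ_87 is abelian; every subgroup of an abelian group is normal

Yes, normal subgroup


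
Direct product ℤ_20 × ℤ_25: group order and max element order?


|ℤ_20 × ℤ_25| = 20 × 25 = 500
Max element order = lcm(20,25) = 100
Cyclic? No (gcd=5)

|ℤ_20×ℤ_25| = 500, max element order = 100


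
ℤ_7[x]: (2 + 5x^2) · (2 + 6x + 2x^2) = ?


Expand and collect like terms; reduce coefficients mod 7:
x^0: 2·2 = 4 ≡ 4 (mod 7)
x^1: 2·6 + 0·2 = 12 ≡ 5 (mod 7)
x^2: 2·2 + 0·6 + 5·2 = 14 ≡ 0 (mod 7)
x^3: 0·2 + 5·6 = 30 ≡ 2 (mod 7)
x^4: 5·2 = 10 ≡ 3 (mod 7)
Result: 4 + 5x + 2x^3 + 3x^4

f · g = 4 + 5x + 2x^3 + 3x^4


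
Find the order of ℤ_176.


ℤ_n has n elements.

|ℤ_176| = 176


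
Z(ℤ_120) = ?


Z(G) = {g ∈ G | gx = xg for all x ∈ G}
ℤ_120 is abelian, so Z(G) = G

Z(ℤ_120) = ℤ_120


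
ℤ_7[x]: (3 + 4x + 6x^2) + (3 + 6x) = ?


Add coefficients mod 7:
x^0: 3 + 3 = 6 (mod 7)
x^1: 4 + 6 = 3 (mod 7)
x^2: 6 + 0 = 6 (mod 7)
Result: 6 + 3x + 6x^2

f + g = 6 + 3x + 6x^2


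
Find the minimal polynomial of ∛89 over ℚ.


∛89 satisfies x³ - 89 = 0, irreducible over ℚ (no rational root; 89 is not a perfect cube)

Minimal polynomial: x³ - 89


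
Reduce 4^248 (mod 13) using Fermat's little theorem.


Fermat's little theorem: if p is prime and gcd(a,p)=1, then a^(p-1) ≡ 1 (mod p)
p = 13 is prime, gcd(4,13) = 1
Reduce exponent: 248 mod 12 = 8
So 4^248 ≡ 4^8 (mod 13)
4^8 mod 13 = 3

4^248 ≡ 3 (mod 13)


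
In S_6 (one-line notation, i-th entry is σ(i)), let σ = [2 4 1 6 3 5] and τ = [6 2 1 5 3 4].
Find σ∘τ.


σ∘τ: apply τ first, then σ
1 →τ 6 →σ 5
2 →τ 2 →σ 4
3 →τ 1 →σ 2
4 →τ 5 →σ 3
5 →τ 3 →σ 1
6 →τ 4 →σ 6

σ∘τ = [5 4 2 3 1 6]


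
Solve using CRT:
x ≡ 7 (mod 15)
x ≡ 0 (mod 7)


m₁ = 15, m₂ = 7, gcd = 1, so CRT applies. M = m₁·m₂ = 105
Let M₁ = M/m₁ = 7, M₂ = M/m₂ = 15
Find y₁ ≡ M₁⁻¹ (mod m₁): 7⁻¹ ≡ 13 (mod 15)
Find y₂ ≡ M₂⁻¹ (mod m₂): 15⁻¹ ≡ 1 (mod 7)
x = a₁·M₁·y₁ + a₂·M₂·y₂ = 7·7·13 + 0·15·1 = 637
Reduce mod 105: x ≡ 7
Check: 7 mod 15 = 7 ✓, 7 mod 7 = 0 ✓

x ≡ 7 (mod 105)


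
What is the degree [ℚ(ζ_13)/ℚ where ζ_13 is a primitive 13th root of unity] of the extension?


[ℚ(ζ_n):ℚ] = deg Φ_n(x) = φ(n). Here φ(13) = 12

[ℚ(ζ_13)/ℚ where ζ_13 is a primitive 13th root of unity] = 12


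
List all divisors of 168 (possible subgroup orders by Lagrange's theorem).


Lagrange's theorem: |H| divides |G|
|G| = 168
Divisors of 168: 1, 2, 3, 4, 6, 7, 8, 12, 14, 21, 24, 28, 42, 56, 84, 168

Possible subgroup orders: {1, 2, 3, 4, 6, 7, 8, 12, 14, 21, 24, 28, 42, 56, 84, 168}


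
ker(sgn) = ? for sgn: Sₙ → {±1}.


Kernel = preimage of identity
ker(sgn) = even permutations = Aₙ

ker(sgn) = Aₙ


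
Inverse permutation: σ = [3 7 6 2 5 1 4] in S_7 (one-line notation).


To find σ⁻¹, swap domain and range:
σ(1) = 3 → σ⁻¹(3) = 1
σ(2) = 7 → σ⁻¹(7) = 2
σ(3) = 6 → σ⁻¹(6) = 3
σ(4) = 2 → σ⁻¹(2) = 4
σ(5) = 5 → σ⁻¹(5) = 5
σ(6) = 1 → σ⁻¹(1) = 6
σ(7) = 4 → σ⁻¹(4) = 7

σ⁻¹ = [6 4 1 7 5 3 2]


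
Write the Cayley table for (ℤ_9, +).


Elements: {0, 1, 2, 3, 4, 5, 6, 7, 8}
Operation: addition mod 9
Entry (a, b) = (a + b) mod 9

Cayley table:
  | 0 | 1 | 2 | 3 | 4 | 5 | 6 | 7 | 8
0 | 0 | 1 | 2 | 3 | 4 | 5 | 6 | 7 | 8
1 | 1 | 2 | 3 | 4 | 5 | 6 | 7 | 8 | 0
2 | 2 | 3 | 4 | 5 | 6 | 7 | 8 | 0 | 1
3 | 3 | 4 | 5 | 6 | 7 | 8 | 0 | 1 | 2
4 | 4 | 5 | 6 | 7 | 8 | 0 | 1 | 2 | 3
5 | 5 | 6 | 7 | 8 | 0 | 1 | 2 | 3 | 4
6 | 6 | 7 | 8 | 0 | 1 | 2 | 3 | 4 | 5
7 | 7 | 8 | 0 | 1 | 2 | 3 | 4 | 5 | 6
8 | 8 | 0 | 1 | 2 | 3 | 4 | 5 | 6 | 7


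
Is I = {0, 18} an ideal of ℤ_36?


Check ideal conditions for I = {0, 18} in ℤ_36:
(1) I is an additive subgroup? Yes
(2) For r ∈ ℤ_36 and a ∈ I: r·a ∈ I? Yes

Yes, I is an ideal of ℤ_36


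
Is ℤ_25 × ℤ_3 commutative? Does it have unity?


Direct product ring; commutative with unity (1,1); but (1,0)·(0,1) = (0,0) gives zero divisors, so not an integral domain
Commutative: Yes
Integral domain: No
Has unity: Yes

ℤ_25 × ℤ_3: Commutative=Yes, Unity=Yes


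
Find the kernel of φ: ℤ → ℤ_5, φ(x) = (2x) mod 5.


Kernel = preimage of identity
ker(φ) = {x ∈ ℤ : 2x ≡ 0 (mod 5)}. gcd(2,5) = 1, so 2x ≡ 0 (mod 5) ⟺ x ≡ 0 (mod 5/1 = 5). Hence ker(φ) = 5ℤ

ker(φ) = 5ℤ


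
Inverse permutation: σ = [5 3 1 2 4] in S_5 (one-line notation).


To find σ⁻¹, swap domain and range:
σ(1) = 5 → σ⁻¹(5) = 1
σ(2) = 3 → σ⁻¹(3) = 2
σ(3) = 1 → σ⁻¹(1) = 3
σ(4) = 2 → σ⁻¹(2) = 4
σ(5) = 4 → σ⁻¹(4) = 5

σ⁻¹ = [3 4 2 5 1]


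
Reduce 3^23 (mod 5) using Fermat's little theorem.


Fermat's little theorem: if p is prime and gcd(a,p)=1, then a^(p-1) ≡ 1 (mod p)
p = 5 is prime, gcd(3,5) = 1
Reduce exponent: 23 mod 4 = 3
So 3^23 ≡ 3^3 (mod 5)
3^3 mod 5 = 2

3^23 ≡ 2 (mod 5)


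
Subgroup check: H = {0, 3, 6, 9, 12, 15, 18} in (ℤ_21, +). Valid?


Subgroup test for H = {0, 3, 6, 9, 12, 15, 18} in (ℤ_21, +):
(1) 0 ∈ H? Yes
(2) Closure: for all a,b ∈ H, (a+b) mod 21 ∈ H? Yes
(3) Inverses: for all a ∈ H, -a mod 21 ∈ H? Yes

Yes, H is a subgroup of ℤ_21


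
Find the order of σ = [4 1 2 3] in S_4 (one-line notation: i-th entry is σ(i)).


Cycle decomposition: (1 4 3 2)
Cycle lengths: 4
Order = lcm(4) = 4

ord(σ) = 4


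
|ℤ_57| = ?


ℤ_n has n elements.

|ℤ_57| = 57


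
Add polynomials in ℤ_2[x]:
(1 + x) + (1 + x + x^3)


Add coefficients mod 2:
x^0: 1 + 1 = 0 (mod 2)
x^1: 1 + 1 = 0 (mod 2)
x^2: 0 + 0 = 0 (mod 2)
x^3: 0 + 1 = 1 (mod 2)
Result: x^3

f + g = x^3


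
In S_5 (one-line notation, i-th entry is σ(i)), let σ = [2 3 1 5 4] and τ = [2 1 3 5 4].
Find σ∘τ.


σ∘τ: apply τ first, then σ
1 →τ 2 →σ 3
2 →τ 1 →σ 2
3 →τ 3 →σ 1
4 →τ 5 →σ 4
5 →τ 4 →σ 5

σ∘τ = [3 2 1 4 5]


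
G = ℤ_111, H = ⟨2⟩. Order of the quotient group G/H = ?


|⟨2⟩| = n / gcd(2, 111) = 111 / 1 = 111
H is normal (ℤ_111 is abelian).
|G/H| = |G| / |H| = 111 / 111 = 1

|G/H| = 1


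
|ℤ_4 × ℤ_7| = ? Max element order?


|ℤ_4 × ℤ_7| = 4 × 7 = 28
Max element order = lcm(4,7) = 28
Cyclic? Yes (gcd=1)

|ℤ_4×ℤ_7| = 28, max element order = 28


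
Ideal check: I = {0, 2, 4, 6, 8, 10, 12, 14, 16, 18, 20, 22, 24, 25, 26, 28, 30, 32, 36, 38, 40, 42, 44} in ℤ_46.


Check ideal conditions for I = {0, 2, 4, 6, 8, 10, 12, 14, 16, 18, 20, 22, 24, 25, 26, 28, 30, 32, 36, 38, 40, 42, 44} in ℤ_46:
(1) I is an additive subgroup? No
(2) For r ∈ ℤ_46 and a ∈ I: r·a ∈ I? No  [counterexample: r=2, a=40, r·a mod 46 = 34 ∉ I]

No, I is not an ideal of ℤ_46


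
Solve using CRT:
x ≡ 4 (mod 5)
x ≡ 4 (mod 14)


m₁ = 5, m₂ = 14, gcd = 1, so CRT applies. M = m₁·m₂ = 70
Let M₁ = M/m₁ = 14, M₂ = M/m₂ = 5
Find y₁ ≡ M₁⁻¹ (mod m₁): 14⁻¹ ≡ 4 (mod 5)
Find y₂ ≡ M₂⁻¹ (mod m₂): 5⁻¹ ≡ 3 (mod 14)
x = a₁·M₁·y₁ + a₂·M₂·y₂ = 4·14·4 + 4·5·3 = 284
Reduce mod 70: x ≡ 4
Check: 4 mod 5 = 4 ✓, 4 mod 14 = 4 ✓

x ≡ 4 (mod 70)


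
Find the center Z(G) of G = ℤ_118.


Z(G) = {g ∈ G | gx = xg for all x ∈ G}
ℤ_118 is abelian, so Z(G) = G

Z(ℤ_118) = ℤ_118


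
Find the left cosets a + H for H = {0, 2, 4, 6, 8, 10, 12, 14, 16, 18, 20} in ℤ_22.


H = {0, 2, 4, 6, 8, 10, 12, 14, 16, 18, 20}, |H| = 11
Number of cosets = |G|/|H| = 22/11 = 2
0 + H = {0, 2, 4, 6, 8, 10, 12, 14, 16, 18, 20}
1 + H = {1, 3, 5, 7, 9, 11, 13, 15, 17, 19, 21}

Cosets: 0+H={0,2,4,6,8,10,12,14,16,18,20}; 1+H={1,3,5,7,9,11,13,15,17,19,21}


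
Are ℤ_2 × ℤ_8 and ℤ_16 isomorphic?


Comparing ℤ_2 × ℤ_8 and ℤ_16:
gcd(2,8) = 2 ≠ 1. Max element order in ℤ_2×ℤ_8 is lcm(2,8) = 8 < 16, so it has no element of order 16

No, ℤ_2 × ℤ_8 ≇ ℤ_16


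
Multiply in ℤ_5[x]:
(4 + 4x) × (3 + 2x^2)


Expand and collect like terms; reduce coefficients mod 5:
x^0: 4·3 = 12 ≡ 2 (mod 5)
x^1: 4·0 + 4·3 = 12 ≡ 2 (mod 5)
x^2: 4·2 + 4·0 = 8 ≡ 3 (mod 5)
x^3: 4·2 = 8 ≡ 3 (mod 5)
Result: 2 + 2x + 3x^2 + 3x^3

f · g = 2 + 2x + 3x^2 + 3x^3


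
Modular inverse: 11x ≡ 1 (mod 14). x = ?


Use the extended Euclidean algorithm to write 1 = 11·s + 14·t; then s mod 14 is the inverse.
Euclidean algorithm:
  11 = 0·14 + 11
  14 = 1·11 + 3
  11 = 3·3 + 2
  3 = 1·2 + 1
  2 = 2·1 + 0
gcd(11,14) = 1
Back-substitution gives: 11·(-5) + 14·(4) = 1
So 11⁻¹ ≡ -5 ≡ 9 (mod 14)
Check: 11 × 9 = 99 ≡ 1 (mod 14) ✓

11⁻¹ ≡ 9 (mod 14)


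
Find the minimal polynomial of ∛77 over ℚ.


∛77 satisfies x³ - 77 = 0, irreducible over ℚ (no rational root; 77 is not a perfect cube)

Minimal polynomial: x³ - 77


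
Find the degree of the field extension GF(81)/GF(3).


GF(81) = GF(3^4), so the extension degree is 4

[GF(81)/GF(3)] = 4


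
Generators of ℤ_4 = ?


g generates ℤ_n iff gcd(g,n) = 1
Checking each g ∈ {1,...,3}:
gcd(1,4) = 1
gcd(2,4) = 2
gcd(3,4) = 1
Generators: {1, 3}
Number of generators = φ(4) = 2

Generators of ℤ_4 = {1, 3}


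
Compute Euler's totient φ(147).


Factor n: 147 = 3 × 7^2
φ(n) = n · ∏(1 - 1/p) over distinct primes p | n
φ(147) = 147 · (1 - 1/3) · (1 - 1/7) = 84

φ(147) = 84


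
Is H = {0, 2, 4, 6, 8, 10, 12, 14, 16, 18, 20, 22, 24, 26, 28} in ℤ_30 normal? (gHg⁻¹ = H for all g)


H = {0, 2, 4, 6, 8, 10, 12, 14, 16, 18, 20, 22, 24, 26, 28} in ℤ_30
ℤ_30 is abelian; every subgroup of an abelian group is normal

Yes, normal subgroup


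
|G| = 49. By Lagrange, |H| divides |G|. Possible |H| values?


Lagrange's theorem: |H| divides |G|
|G| = 49
Divisors of 49: 1, 7, 49

Possible subgroup orders: {1, 7, 49}


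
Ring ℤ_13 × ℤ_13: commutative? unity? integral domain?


Direct product ring; commutative with unity (1,1); but (1,0)·(0,1) = (0,0) gives zero divisors, so not an integral domain
Commutative: Yes
Integral domain: No
Has unity: Yes

ℤ_13 × ℤ_13: Commutative=Yes, Unity=Yes


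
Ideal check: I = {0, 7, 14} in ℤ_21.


Check ideal conditions for I = {0, 7, 14} in ℤ_21:
(1) I is an additive subgroup? Yes
(2) For r ∈ ℤ_21 and a ∈ I: r·a ∈ I? Yes

Yes, I is an ideal of ℤ_21


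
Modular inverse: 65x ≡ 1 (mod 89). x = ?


Use the extended Euclidean algorithm to write 1 = 65·s + 89·t; then s mod 89 is the inverse.
Euclidean algorithm:
  65 = 0·89 + 65
  89 = 1·65 + 24
  65 = 2·24 + 17
  24 = 1·17 + 7
  17 = 2·7 + 3
  7 = 2·3 + 1
  3 = 3·1 + 0
gcd(65,89) = 1
Back-substitution gives: 65·(-26) + 89·(19) = 1
So 65⁻¹ ≡ -26 ≡ 63 (mod 89)
Check: 65 × 63 = 4095 ≡ 1 (mod 89) ✓

65⁻¹ ≡ 63 (mod 89)


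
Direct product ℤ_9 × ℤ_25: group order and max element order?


|ℤ_9 × ℤ_25| = 9 × 25 = 225
Max element order = lcm(9,25) = 225
Cyclic? Yes (gcd=1)

|ℤ_9×ℤ_25| = 225, max element order = 225


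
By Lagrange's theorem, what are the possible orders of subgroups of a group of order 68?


Lagrange's theorem: |H| divides |G|
|G| = 68
Divisors of 68: 1, 2, 4, 17, 34, 68

Possible subgroup orders: {1, 2, 4, 17, 34, 68}


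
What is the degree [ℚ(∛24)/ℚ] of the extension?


∛24 has minimal polynomial x³ - 24 (irreducible over ℚ since 24 is not a perfect cube)

[ℚ(∛24)/ℚ] = 3


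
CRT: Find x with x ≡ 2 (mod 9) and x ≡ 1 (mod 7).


m₁ = 9, m₂ = 7, gcd = 1, so CRT applies. M = m₁·m₂ = 63
Let M₁ = M/m₁ = 7, M₂ = M/m₂ = 9
Find y₁ ≡ M₁⁻¹ (mod m₁): 7⁻¹ ≡ 4 (mod 9)
Find y₂ ≡ M₂⁻¹ (mod m₂): 9⁻¹ ≡ 4 (mod 7)
x = a₁·M₁·y₁ + a₂·M₂·y₂ = 2·7·4 + 1·9·4 = 92
Reduce mod 63: x ≡ 29
Check: 29 mod 9 = 2 ✓, 29 mod 7 = 1 ✓

x ≡ 29 (mod 63)


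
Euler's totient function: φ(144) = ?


Factor n: 144 = 2^4 × 3^2
φ(n) = n · ∏(1 - 1/p) over distinct primes p | n
φ(144) = 144 · (1 - 1/2) · (1 - 1/3) = 48

φ(144) = 48


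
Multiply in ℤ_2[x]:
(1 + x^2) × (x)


Expand and collect like terms; reduce coefficients mod 2:
x^0: 1·0 = 0 ≡ 0 (mod 2)
x^1: 1·1 + 0·0 = 1 ≡ 1 (mod 2)
x^2: 0·1 + 1·0 = 0 ≡ 0 (mod 2)
x^3: 1·1 = 1 ≡ 1 (mod 2)
Result: x + x^3

f · g = x + x^3


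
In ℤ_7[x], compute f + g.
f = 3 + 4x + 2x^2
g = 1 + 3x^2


Add coefficients mod 7:
x^0: 3 + 1 = 4 (mod 7)
x^1: 4 + 0 = 4 (mod 7)
x^2: 2 + 3 = 5 (mod 7)
Result: 4 + 4x + 5x^2

f + g = 4 + 4x + 5x^2


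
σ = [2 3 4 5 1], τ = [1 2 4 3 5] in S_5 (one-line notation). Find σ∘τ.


σ∘τ: apply τ first, then σ
1 →τ 1 →σ 2
2 →τ 2 →σ 3
3 →τ 4 →σ 5
4 →τ 3 →σ 4
5 →τ 5 →σ 1

σ∘τ = [2 3 5 4 1]


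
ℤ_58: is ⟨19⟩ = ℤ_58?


g generates ℤ_n iff gcd(g, n) = 1
gcd(19, 58) = 1
Since gcd = 1, 19 is a generator.

Yes, 19 generates ℤ_58


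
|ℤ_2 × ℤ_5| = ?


|A × B| = |A| · |B|
|ℤ_2 × ℤ_5| = 2 × 5 = 10

|ℤ_2 × ℤ_5| = 10


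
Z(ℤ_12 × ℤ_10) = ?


Z(G) = {g ∈ G | gx = xg for all x ∈ G}
Direct product of abelian groups is abelian, so Z(G) = G

Z(ℤ_12 × ℤ_10) = ℤ_12 × ℤ_10


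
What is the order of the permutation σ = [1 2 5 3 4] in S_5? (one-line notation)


Cycle decomposition: (3 5 4)
Cycle lengths: 3
Order = lcm(3) = 3

ord(σ) = 3


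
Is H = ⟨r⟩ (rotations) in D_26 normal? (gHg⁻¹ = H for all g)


H = ⟨r⟩ (rotations) in D_26
The rotation subgroup ⟨r⟩ has index 2 in D_26, so it is normal

Yes, normal subgroup


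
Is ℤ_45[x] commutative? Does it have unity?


ℤ_45 has zero divisors (3·15 ≡ 0), and these lift to constant zero divisors in ℤ_45[x]; so not an integral domain
Commutative: Yes
Integral domain: No
Has unity: Yes

ℤ_45[x]: Commutative=Yes, Unity=Yes


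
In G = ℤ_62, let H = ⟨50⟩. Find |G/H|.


|⟨50⟩| = n / gcd(50, 62) = 62 / 2 = 31
H is normal (ℤ_62 is abelian).
|G/H| = |G| / |H| = 62 / 31 = 2

|G/H| = 2


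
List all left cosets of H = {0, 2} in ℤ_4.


H = {0, 2}, |H| = 2
Number of cosets = |G|/|H| = 4/2 = 2
0 + H = {0, 2}
1 + H = {1, 3}

Cosets: 0+H={0,2}; 1+H={1,3}


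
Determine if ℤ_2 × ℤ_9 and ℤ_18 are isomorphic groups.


Comparing ℤ_2 × ℤ_9 and ℤ_18:
gcd(2,9) = 1, so ℤ_2 × ℤ_9 ≅ ℤ_18 (CRT)

Yes, ℤ_2 × ℤ_9 ≅ ℤ_18


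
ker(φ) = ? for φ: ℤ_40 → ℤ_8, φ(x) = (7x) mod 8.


Kernel = preimage of identity
ker(φ) = {x ∈ ℤ_40 : 7x ≡ 0 (mod 8)}. Since 8 | 40, φ is well-defined. The kernel is the cyclic subgroup ⟨8⟩ of ℤ_40 (order 5), i.e. {0, 8, 16, 24, 32}

ker(φ) = {0, 8, 16, 24, 32}


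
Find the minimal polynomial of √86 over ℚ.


√86 satisfies x² - 86 = 0, irreducible over ℚ since 86 is squarefree

Minimal polynomial: x² - 86


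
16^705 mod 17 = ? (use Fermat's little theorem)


Fermat's little theorem: if p is prime and gcd(a,p)=1, then a^(p-1) ≡ 1 (mod p)
p = 17 is prime, gcd(16,17) = 1
Reduce exponent: 705 mod 16 = 1
So 16^705 ≡ 16^1 (mod 17)
16^1 mod 17 = 16

16^705 ≡ 16 (mod 17)


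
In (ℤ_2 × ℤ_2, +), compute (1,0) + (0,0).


Operation: componentwise addition mod (2, 2)
(1,0) + (0,0) = ((a₁+b₁) mod 2, (a₂+b₂) mod 2) with a = (1,0), b = (0,0)

(1,0) + (0,0) = (1,0)


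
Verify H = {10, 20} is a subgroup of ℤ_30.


Subgroup test for H = {10, 20} in (ℤ_30, +):
(1) 0 ∈ H? No
(2) Closure: for all a,b ∈ H, (a+b) mod 30 ∈ H? No  [counterexample: 10 + 20 = 0 ∉ H]
(3) Inverses: for all a ∈ H, -a mod 30 ∈ H? Yes

No, H is not a subgroup of ℤ_30


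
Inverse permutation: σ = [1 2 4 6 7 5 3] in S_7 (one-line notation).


To find σ⁻¹, swap domain and range:
σ(1) = 1 → σ⁻¹(1) = 1
σ(2) = 2 → σ⁻¹(2) = 2
σ(3) = 4 → σ⁻¹(4) = 3
σ(4) = 6 → σ⁻¹(6) = 4
σ(5) = 7 → σ⁻¹(7) = 5
σ(6) = 5 → σ⁻¹(5) = 6
σ(7) = 3 → σ⁻¹(3) = 7

σ⁻¹ = [1 2 7 3 6 4 5]


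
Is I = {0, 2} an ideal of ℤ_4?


Check ideal conditions for I = {0, 2} in ℤ_4:
(1) I is an additive subgroup? Yes
(2) For r ∈ ℤ_4 and a ∈ I: r·a ∈ I? Yes

Yes, I is an ideal of ℤ_4


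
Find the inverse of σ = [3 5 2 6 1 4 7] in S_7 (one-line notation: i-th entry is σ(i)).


To find σ⁻¹, swap domain and range:
σ(1) = 3 → σ⁻¹(3) = 1
σ(2) = 5 → σ⁻¹(5) = 2
σ(3) = 2 → σ⁻¹(2) = 3
σ(4) = 6 → σ⁻¹(6) = 4
σ(5) = 1 → σ⁻¹(1) = 5
σ(6) = 4 → σ⁻¹(4) = 6
σ(7) = 7 → σ⁻¹(7) = 7

σ⁻¹ = [5 3 1 6 2 4 7]


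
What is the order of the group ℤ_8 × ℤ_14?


|A × B| = |A| · |B|
|ℤ_8 × ℤ_14| = 8 × 14 = 112

|ℤ_8 × ℤ_14| = 112


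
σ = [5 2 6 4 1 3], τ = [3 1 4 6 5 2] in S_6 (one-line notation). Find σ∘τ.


σ∘τ: apply τ first, then σ
1 →τ 3 →σ 6
2 →τ 1 →σ 5
3 →τ 4 →σ 4
4 →τ 6 →σ 3
5 →τ 5 →σ 1
6 →τ 2 →σ 2

σ∘τ = [6 5 4 3 1 2]


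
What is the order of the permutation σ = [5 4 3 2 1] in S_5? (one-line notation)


Cycle decomposition: (1 5) (2 4)
Cycle lengths: 2, 2
Order = lcm(2, 2) = 2

ord(σ) = 2


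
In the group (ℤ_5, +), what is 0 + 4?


Operation: addition mod 5
0 + 4 = (a + b) mod 5 with a = 0, b = 4

0 + 4 = 4


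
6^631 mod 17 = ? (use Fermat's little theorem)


Fermat's little theorem: if p is prime and gcd(a,p)=1, then a^(p-1) ≡ 1 (mod p)
p = 17 is prime, gcd(6,17) = 1
Reduce exponent: 631 mod 16 = 7
So 6^631 ≡ 6^7 (mod 17)
6^7 mod 17 = 14

6^631 ≡ 14 (mod 17)


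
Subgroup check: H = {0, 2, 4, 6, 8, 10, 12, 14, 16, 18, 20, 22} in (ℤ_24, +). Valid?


Subgroup test for H = {0, 2, 4, 6, 8, 10, 12, 14, 16, 18, 20, 22} in (ℤ_24, +):
(1) 0 ∈ H? Yes
(2) Closure: for all a,b ∈ H, (a+b) mod 24 ∈ H? Yes
(3) Inverses: for all a ∈ H, -a mod 24 ∈ H? Yes

Yes, H is a subgroup of ℤ_24


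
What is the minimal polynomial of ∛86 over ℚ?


∛86 satisfies x³ - 86 = 0, irreducible over ℚ (no rational root; 86 is not a perfect cube)

Minimal polynomial: x³ - 86


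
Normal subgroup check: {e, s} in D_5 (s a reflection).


H = {e, s} in D_5 (s a reflection)
r·s·r⁻¹ = sr⁻² ≠ s for n ≥ 3, so {e, s} is not closed under conjugation

No, not a normal subgroup


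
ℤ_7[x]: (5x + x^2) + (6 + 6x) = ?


Add coefficients mod 7:
x^0: 0 + 6 = 6 (mod 7)
x^1: 5 + 6 = 4 (mod 7)
x^2: 1 + 0 = 1 (mod 7)
Result: 6 + 4x + x^2

f + g = 6 + 4x + x^2


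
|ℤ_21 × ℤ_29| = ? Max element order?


|ℤ_21 × ℤ_29| = 21 × 29 = 609
Max element order = lcm(21,29) = 609
Cyclic? Yes (gcd=1)

|ℤ_21×ℤ_29| = 609, max element order = 609


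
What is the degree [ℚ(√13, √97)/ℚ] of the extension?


[ℚ(√13,√97):ℚ] = [ℚ(√13,√97):ℚ(√13)]·[ℚ(√13):ℚ] = 2·2 = 4

[ℚ(√13, √97)/ℚ] = 4


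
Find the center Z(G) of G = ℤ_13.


Z(G) = {g ∈ G | gx = xg for all x ∈ G}
ℤ_13 is abelian, so Z(G) = G

Z(ℤ_13) = ℤ_13


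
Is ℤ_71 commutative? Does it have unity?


ℤ_71 is a commutative ring with unity 1; 71 is prime, so ℤ_71 is a field (hence an integral domain)
Commutative: Yes
Integral domain: Yes
Has unity: Yes

ℤ_71: Commutative=Yes, Unity=Yes


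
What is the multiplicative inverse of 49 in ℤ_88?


Use the extended Euclidean algorithm to write 1 = 49·s + 88·t; then s mod 88 is the inverse.
Euclidean algorithm:
  49 = 0·88 + 49
  88 = 1·49 + 39
  49 = 1·39 + 10
  39 = 3·10 + 9
  10 = 1·9 + 1
  9 = 9·1 + 0
gcd(49,88) = 1
Back-substitution gives: 49·(9) + 88·(-5) = 1
So 49⁻¹ ≡ 9 ≡ 9 (mod 88)
Check: 49 × 9 = 441 ≡ 1 (mod 88) ✓

49⁻¹ ≡ 9 (mod 88)


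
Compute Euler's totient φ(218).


Factor n: 218 = 2 × 109
φ(n) = n · ∏(1 - 1/p) over distinct primes p | n
φ(218) = 218 · (1 - 1/2) · (1 - 1/109) = 108

φ(218) = 108


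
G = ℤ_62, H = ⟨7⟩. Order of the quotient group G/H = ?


|⟨7⟩| = n / gcd(7, 62) = 62 / 1 = 62
H is normal (ℤ_62 is abelian).
|G/H| = |G| / |H| = 62 / 62 = 1

|G/H| = 1


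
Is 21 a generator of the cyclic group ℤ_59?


g generates ℤ_n iff gcd(g, n) = 1
gcd(21, 59) = 1
Since gcd = 1, 21 is a generator.

Yes, 21 generates ℤ_59


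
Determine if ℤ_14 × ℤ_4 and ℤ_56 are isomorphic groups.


Comparing ℤ_14 × ℤ_4 and ℤ_56:
gcd(14,4) = 2 ≠ 1. Max element order in ℤ_14×ℤ_4 is lcm(14,4) = 28 < 56, so it has no element of order 56

No, ℤ_14 × ℤ_4 ≇ ℤ_56


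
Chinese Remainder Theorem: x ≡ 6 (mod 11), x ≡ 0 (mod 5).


m₁ = 11, m₂ = 5, gcd = 1, so CRT applies. M = m₁·m₂ = 55
Let M₁ = M/m₁ = 5, M₂ = M/m₂ = 11
Find y₁ ≡ M₁⁻¹ (mod m₁): 5⁻¹ ≡ 9 (mod 11)
Find y₂ ≡ M₂⁻¹ (mod m₂): 11⁻¹ ≡ 1 (mod 5)
x = a₁·M₁·y₁ + a₂·M₂·y₂ = 6·5·9 + 0·11·1 = 270
Reduce mod 55: x ≡ 50
Check: 50 mod 11 = 6 ✓, 50 mod 5 = 0 ✓

x ≡ 50 (mod 55)


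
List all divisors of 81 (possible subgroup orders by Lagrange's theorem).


Lagrange's theorem: |H| divides |G|
|G| = 81
Divisors of 81: 1, 3, 9, 27, 81

Possible subgroup orders: {1, 3, 9, 27, 81}


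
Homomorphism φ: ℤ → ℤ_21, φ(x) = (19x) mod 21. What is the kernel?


Kernel = preimage of identity
ker(φ) = {x ∈ ℤ : 19x ≡ 0 (mod 21)}. gcd(19,21) = 1, so 19x ≡ 0 (mod 21) ⟺ x ≡ 0 (mod 21/1 = 21). Hence ker(φ) = 21ℤ

ker(φ) = 21ℤ


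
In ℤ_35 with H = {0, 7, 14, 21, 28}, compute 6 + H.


6 + H = {6 + h (mod 35) : h ∈ H}
6+0=6, 6+7=13, 6+14=20, 6+21=27, 6+28=34

6 + H = {6, 13, 20, 27, 34}


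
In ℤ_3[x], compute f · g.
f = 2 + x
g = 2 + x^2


Expand and collect like terms; reduce coefficients mod 3:
x^0: 2·2 = 4 ≡ 1 (mod 3)
x^1: 2·0 + 1·2 = 2 ≡ 2 (mod 3)
x^2: 2·1 + 1·0 = 2 ≡ 2 (mod 3)
x^3: 1·1 = 1 ≡ 1 (mod 3)
Result: 1 + 2x + 2x^2 + x^3

f · g = 1 + 2x + 2x^2 + x^3


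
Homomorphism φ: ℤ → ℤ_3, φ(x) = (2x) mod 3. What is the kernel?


Kernel = preimage of identity
ker(φ) = {x ∈ ℤ : 2x ≡ 0 (mod 3)}. gcd(2,3) = 1, so 2x ≡ 0 (mod 3) ⟺ x ≡ 0 (mod 3/1 = 3). Hence ker(φ) = 3ℤ

ker(φ) = 3ℤ


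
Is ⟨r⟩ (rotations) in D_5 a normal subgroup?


H = ⟨r⟩ (rotations) in D_5
The rotation subgroup ⟨r⟩ has index 2 in D_5, so it is normal

Yes, normal subgroup


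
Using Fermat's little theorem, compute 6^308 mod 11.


Fermat's little theorem: if p is prime and gcd(a,p)=1, then a^(p-1) ≡ 1 (mod p)
p = 11 is prime, gcd(6,11) = 1
Reduce exponent: 308 mod 10 = 8
So 6^308 ≡ 6^8 (mod 11)
6^8 mod 11 = 4

6^308 ≡ 4 (mod 11)


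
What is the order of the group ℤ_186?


ℤ_n has n elements.

|ℤ_186| = 186


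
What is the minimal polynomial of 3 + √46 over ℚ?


Let α = 3 + √46. Then α - 3 = √46, so (α - 3)² = 46, giving α² - 6α - 37 = 0. Degree 2 and α ∉ ℚ, so this is the minimal polynomial.

Minimal polynomial: x² - 6x - 37


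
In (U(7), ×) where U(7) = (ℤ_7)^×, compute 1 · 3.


Operation: multiplication mod 7
1 · 3 = (a × b) mod 7 with a = 1, b = 3

1 · 3 = 3


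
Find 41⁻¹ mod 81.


Use the extended Euclidean algorithm to write 1 = 41·s + 81·t; then s mod 81 is the inverse.
Euclidean algorithm:
  41 = 0·81 + 41
  81 = 1·41 + 40
  41 = 1·40 + 1
  40 = 40·1 + 0
gcd(41,81) = 1
Back-substitution gives: 41·(2) + 81·(-1) = 1
So 41⁻¹ ≡ 2 ≡ 2 (mod 81)
Check: 41 × 2 = 82 ≡ 1 (mod 81) ✓

41⁻¹ ≡ 2 (mod 81)


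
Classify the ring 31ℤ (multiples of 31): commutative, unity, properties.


31ℤ is a commutative ring under +,× but has no multiplicative identity (1 ∉ 31ℤ); it has no zero divisors, but without unity it is not an integral domain
Commutative: Yes
Integral domain: No
Has unity: No

31ℤ (multiples of 31): Commutative=Yes, Unity=No


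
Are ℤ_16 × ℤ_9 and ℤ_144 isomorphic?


Comparing ℤ_16 × ℤ_9 and ℤ_144:
gcd(16,9) = 1, so ℤ_16 × ℤ_9 ≅ ℤ_144 (CRT)

Yes, ℤ_16 × ℤ_9 ≅ ℤ_144


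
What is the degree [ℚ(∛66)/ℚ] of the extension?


∛66 has minimal polynomial x³ - 66 (irreducible over ℚ since 66 is not a perfect cube)

[ℚ(∛66)/ℚ] = 3


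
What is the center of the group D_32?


Z(G) = {g ∈ G | gx = xg for all x ∈ G}
For even n, Z(D_n) = {e, r^(n/2)}: the 180° rotation r^16 commutes with every reflection and rotation

Z(D_32) = {e, r^16}
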